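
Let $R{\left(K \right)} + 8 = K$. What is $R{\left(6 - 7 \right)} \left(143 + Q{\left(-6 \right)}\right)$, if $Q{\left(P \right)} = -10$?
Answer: $-1197$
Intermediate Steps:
$R{\left(K \right)} = -8 + K$
$R{\left(6 - 7 \right)} \left(143 + Q{\left(-6 \right)}\right) = \left(-8 + \left(6 - 7\right)\right) \left(143 - 10\right) = \left(-8 + \left(6 - 7\right)\right) 133 = \left(-8 - 1\right) 133 = \left(-9\right) 133 = -1197$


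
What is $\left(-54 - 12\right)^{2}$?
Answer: $4356$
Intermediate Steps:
$\left(-54 - 12\right)^{2} = \left(-66\right)^{2} = 4356$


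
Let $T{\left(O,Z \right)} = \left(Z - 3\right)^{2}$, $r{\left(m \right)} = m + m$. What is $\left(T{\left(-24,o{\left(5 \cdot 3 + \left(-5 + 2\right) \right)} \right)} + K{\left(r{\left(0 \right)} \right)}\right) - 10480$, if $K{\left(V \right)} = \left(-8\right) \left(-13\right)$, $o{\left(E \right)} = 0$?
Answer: $-10367$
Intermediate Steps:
$r{\left(m \right)} = 2 m$
$K{\left(V \right)} = 104$
$T{\left(O,Z \right)} = \left(-3 + Z\right)^{2}$
$\left(T{\left(-24,o{\left(5 \cdot 3 + \left(-5 + 2\right) \right)} \right)} + K{\left(r{\left(0 \right)} \right)}\right) - 10480 = \left(\left(-3 + 0\right)^{2} + 104\right) - 10480 = \left(\left(-3\right)^{2} + 104\right) - 10480 = \left(9 + 104\right) - 10480 = 113 - 10480 = -10367$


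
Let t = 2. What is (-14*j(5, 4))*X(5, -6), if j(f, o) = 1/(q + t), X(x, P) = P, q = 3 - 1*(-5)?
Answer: 42/5 ≈ 8.4000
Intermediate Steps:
q = 8 (q = 3 + 5 = 8)
j(f, o) = ⅒ (j(f, o) = 1/(8 + 2) = 1/10 = ⅒)
(-14*j(5, 4))*X(5, -6) = -14*⅒*(-6) = -7/5*(-6) = 42/5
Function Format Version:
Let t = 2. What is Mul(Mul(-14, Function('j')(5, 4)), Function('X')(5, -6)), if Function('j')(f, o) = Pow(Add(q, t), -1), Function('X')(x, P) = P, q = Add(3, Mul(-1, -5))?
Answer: Rational(42, 5) ≈ 8.4000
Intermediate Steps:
q = 8 (q = Add(3, 5) = 8)
Function('j')(f, o) = Rational(1, 10) (Function('j')(f, o) = Pow(Add(8, 2), -1) = Pow(10, -1) = Rational(1, 10))
Mul(Mul(-14, Function('j')(5, 4)), Function('X')(5, -6)) = Mul(Mul(-14, Rational(1, 10)), -6) = Mul(Rational(-7, 5), -6) = Rational(42, 5)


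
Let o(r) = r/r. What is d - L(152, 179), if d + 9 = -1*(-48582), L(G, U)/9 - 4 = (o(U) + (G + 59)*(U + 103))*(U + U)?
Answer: -191670129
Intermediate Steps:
o(r) = 1
L(G, U) = 36 + 18*U*(1 + (59 + G)*(103 + U)) (L(G, U) = 36 + 9*((1 + (G + 59)*(U + 103))*(U + U)) = 36 + 9*((1 + (59 + G)*(103 + U))*(2*U)) = 36 + 9*(2*U*(1 + (59 + G)*(103 + U))) = 36 + 18*U*(1 + (59 + G)*(103 + U)))
d = 48573 (d = -9 - 1*(-48582) = -9 + 48582 = 48573)
d - L(152, 179) = 48573 - (36 + 1062*179² + 109404*179 + 18*152*179² + 1854*152*179) = 48573 - (36 + 1062*32041 + 19583316 + 18*152*32041 + 50443632) = 48573 - (36 + 34027542 + 19583316 + 87664176 + 50443632) = 48573 - 1*191718702 = 48573 - 191718702 = -191670129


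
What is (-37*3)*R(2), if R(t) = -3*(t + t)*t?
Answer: 2664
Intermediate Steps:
R(t) = -6*t² (R(t) = -3*2*t*t = -6*t²)
(-37*3)*R(2) = (-37*3)*(-6*2²) = -(-666)*4 = -111*(-24) = 2664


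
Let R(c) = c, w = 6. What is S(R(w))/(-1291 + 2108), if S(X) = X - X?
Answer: 0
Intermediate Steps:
S(X) = 0
S(R(w))/(-1291 + 2108) = 0/(-1291 + 2108) = 0/817 = (1/817)*0 = 0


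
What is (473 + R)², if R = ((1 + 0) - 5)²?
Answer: 239121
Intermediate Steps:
R = 16 (R = (1 - 5)² = (-4)² = 16)
(473 + R)² = (473 + 16)² = 489² = 239121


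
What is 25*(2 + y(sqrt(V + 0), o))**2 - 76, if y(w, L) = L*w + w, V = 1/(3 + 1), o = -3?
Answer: -51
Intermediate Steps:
V = 1/4 ≈ 0.25000
y(w, L) = w + L*w
25*(2 + y(sqrt(V + 0), o))**2 - 76 = 25*(2 + sqrt(1/4 + 0)*(1 - 3))**2 - 76 = 25*(2 + sqrt(1/4)*(-2))**2 - 76 = 25*(2 + (1/2)*(-2))**2 - 76 = 25*(2 - 1)**2 - 76 = 25*1**2 - 76 = 25*1 - 76 = 25 - 76 = -51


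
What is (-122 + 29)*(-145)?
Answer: 13485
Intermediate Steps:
(-122 + 29)*(-145) = -93*(-145) = 13485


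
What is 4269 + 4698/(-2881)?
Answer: 12294291/2881 ≈ 4267.4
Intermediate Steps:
4269 + 4698/(-2881) = 4269 + 4698*(-1/2881) = 4269 - 4698/2881 = 12294291/2881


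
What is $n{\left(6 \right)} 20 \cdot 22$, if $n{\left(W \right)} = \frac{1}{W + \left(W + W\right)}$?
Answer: $\frac{220}{9} \approx 24.444$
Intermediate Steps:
$n{\left(W \right)} = \frac{1}{3 W}$ ($n{\left(W \right)} = \frac{1}{W + 2 W} = \frac{1}{3 W}$)
$n{\left(6 \right)} 20 \cdot 22 = \frac{1}{3 \cdot 6} \cdot 20 \cdot 22 = \frac{1}{3} \cdot \frac{1}{6} \cdot 20 \cdot 22 = \frac{1}{18} \cdot 20 \cdot 22 = \frac{10}{9} \cdot 22 = \frac{220}{9}$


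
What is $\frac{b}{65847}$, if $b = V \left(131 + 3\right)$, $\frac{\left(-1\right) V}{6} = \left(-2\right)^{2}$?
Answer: $- \frac{1072}{21949} \approx -0.048841$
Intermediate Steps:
$V = -24$ ($V = - 6 \left(-2\right)^{2} = \left(-6\right) 4 = -24$)
$b = -3216$ ($b = - 24 \left(131 + 3\right) = \left(-24\right) 134 = -3216$)
$\frac{b}{65847} = - \frac{3216}{65847} = \left(-3216\right) \frac{1}{65847} = - \frac{1072}{21949}$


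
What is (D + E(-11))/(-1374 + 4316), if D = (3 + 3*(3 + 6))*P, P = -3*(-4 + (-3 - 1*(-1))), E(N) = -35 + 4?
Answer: 509/2942 ≈ 0.17301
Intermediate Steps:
E(N) = -31
P = 18 (P = -3*(-4 + (-3 + 1)) = -3*(-4 - 2) = -3*(-6) = 18)
D = 540 (D = (3 + 3*(3 + 6))*18 = (3 + 3*9)*18 = (3 + 27)*18 = 30*18 = 540)
(D + E(-11))/(-1374 + 4316) = (540 - 31)/(-1374 + 4316) = 509/2942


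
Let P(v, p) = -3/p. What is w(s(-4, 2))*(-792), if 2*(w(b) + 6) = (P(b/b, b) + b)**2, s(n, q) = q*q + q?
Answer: -7227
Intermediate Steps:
s(n, q) = q + q**2 (s(n, q) = q**2 + q = q + q**2)
w(b) = -6 + (b - 3/b)**2/2 (w(b) = -6 + (-3/b + b)**2/2 = -6 + (b - 3/b)**2/2)
w(s(-4, 2))*(-792) = (-9 + (2*(1 + 2))**2/2 + 9/(2*(2*(1 + 2))**2))*(-792) = (-9 + (2*3)**2/2 + 9/(2*(2*3)**2))*(-792) = (-9 + (1/2)*6**2 + (9/2)/6**2)*(-792) = (-9 + (1/2)*36 + (9/2)*(1/36))*(-792) = (-9 + 18 + 1/8)*(-792) = (73/8)*(-792) = -7227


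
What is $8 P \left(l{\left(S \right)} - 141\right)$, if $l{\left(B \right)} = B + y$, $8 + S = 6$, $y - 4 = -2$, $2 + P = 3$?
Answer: $-1128$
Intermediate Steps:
$P = 1$ ($P = -2 + 3 = 1$)
$y = 2$ ($y = 4 - 2 = 2$)
$S = -2$ ($S = -8 + 6 = -2$)
$l{\left(B \right)} = 2 + B$ ($l{\left(B \right)} = B + 2 = 2 + B$)
$8 P \left(l{\left(S \right)} - 141\right) = 8 \cdot 1 \left(\left(2 - 2\right) - 141\right) = 8 \left(0 - 141\right) = 8 \left(-141\right) = -1128$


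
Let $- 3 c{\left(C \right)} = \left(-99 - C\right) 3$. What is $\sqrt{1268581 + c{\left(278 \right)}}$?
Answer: $\sqrt{1268958} \approx 1126.5$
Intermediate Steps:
$c{\left(C \right)} = 99 + C$ ($c{\left(C \right)} = - \frac{\left(-99 - C\right) 3}{3} = - \frac{-297 - 3 C}{3} = 99 + C$)
$\sqrt{1268581 + c{\left(278 \right)}} = \sqrt{1268581 + \left(99 + 278\right)} = \sqrt{1268581 + 377} = \sqrt{1268958}$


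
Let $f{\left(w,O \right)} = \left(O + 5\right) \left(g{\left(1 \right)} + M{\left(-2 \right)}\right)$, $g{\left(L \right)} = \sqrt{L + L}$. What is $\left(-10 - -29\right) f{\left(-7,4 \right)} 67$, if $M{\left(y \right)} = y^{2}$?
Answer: $45828 + 11457 \sqrt{2} \approx 62031.0$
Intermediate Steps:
$g{\left(L \right)} = \sqrt{2} \sqrt{L}$ ($g{\left(L \right)} = \sqrt{2 L} = \sqrt{2} \sqrt{L}$)
$f{\left(w,O \right)} = \left(4 + \sqrt{2}\right) \left(5 + O\right)$ ($f{\left(w,O \right)} = \left(O + 5\right) \left(\sqrt{2} \sqrt{1} + \left(-2\right)^{2}\right) = \left(5 + O\right) \left(\sqrt{2} \cdot 1 + 4\right) = \left(5 + O\right) \left(\sqrt{2} + 4\right) = \left(5 + O\right) \left(4 + \sqrt{2}\right) = \left(4 + \sqrt{2}\right) \left(5 + O\right)$)
$\left(-10 - -29\right) f{\left(-7,4 \right)} 67 = \left(-10 - -29\right) \left(20 + 4 \cdot 4 + 5 \sqrt{2} + 4 \sqrt{2}\right) 67 = \left(-10 + 29\right) \left(20 + 16 + 5 \sqrt{2} + 4 \sqrt{2}\right) 67 = 19 \left(36 + 9 \sqrt{2}\right) 67 = \left(684 + 171 \sqrt{2}\right) 67 = 45828 + 11457 \sqrt{2}$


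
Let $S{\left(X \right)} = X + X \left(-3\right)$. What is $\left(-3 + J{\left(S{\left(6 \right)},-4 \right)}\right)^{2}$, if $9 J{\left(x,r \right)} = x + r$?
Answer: $\frac{1849}{81} \approx 22.827$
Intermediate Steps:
$S{\left(X \right)} = - 2 X$ ($S{\left(X \right)} = X - 3 X = - 2 X$)
$J{\left(x,r \right)} = \frac{r}{9} + \frac{x}{9}$ ($J{\left(x,r \right)} = \frac{x + r}{9} = \frac{r + x}{9} = \frac{r}{9} + \frac{x}{9}$)
$\left(-3 + J{\left(S{\left(6 \right)},-4 \right)}\right)^{2} = \left(-3 + \left(\frac{1}{9} \left(-4\right) + \frac{\left(-2\right) 6}{9}\right)\right)^{2} = \left(-3 + \left(- \frac{4}{9} + \frac{1}{9} \left(-12\right)\right)\right)^{2} = \left(-3 - \frac{16}{9}\right)^{2} = \left(- \frac{43}{9}\right)^{2} = \frac{1849}{81}$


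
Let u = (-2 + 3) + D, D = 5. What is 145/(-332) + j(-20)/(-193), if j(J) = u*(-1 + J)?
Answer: 13847/64076 ≈ 0.21610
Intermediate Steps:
u = 6 (u = (-2 + 3) + 5 = 1 + 5 = 6)
j(J) = -6 + 6*J (j(J) = 6*(-1 + J) = -6 + 6*J)
145/(-332) + j(-20)/(-193) = 145/(-332) + (-6 + 6*(-20))/(-193) = 145*(-1/332) + (-6 - 120)*(-1/193) = -145/332 - 126*(-1/193) = -145/332 + 126/193 = 13847/64076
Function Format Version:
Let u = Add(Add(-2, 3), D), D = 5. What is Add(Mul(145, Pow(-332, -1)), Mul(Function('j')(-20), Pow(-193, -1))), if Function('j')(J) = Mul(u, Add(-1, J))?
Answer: Rational(13847, 64076) ≈ 0.21610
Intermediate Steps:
u = 6 (u = Add(Add(-2, 3), 5) = Add(1, 5) = 6)
Function('j')(J) = Add(-6, Mul(6, J)) (Function('j')(J) = Mul(6, Add(-1, J)) = Add(-6, Mul(6, J)))
Add(Mul(145, Pow(-332, -1)), Mul(Function('j')(-20), Pow(-193, -1))) = Add(Mul(145, Pow(-332, -1)), Mul(Add(-6, Mul(6, -20)), Pow(-193, -1))) = Add(Mul(145, Rational(-1, 332)), Mul(Add(-6, -120), Rational(-1, 193))) = Add(Rational(-145, 332), Mul(-126, Rational(-1, 193))) = Add(Rational(-145, 332), Rational(126, 193)) = Rational(13847, 64076)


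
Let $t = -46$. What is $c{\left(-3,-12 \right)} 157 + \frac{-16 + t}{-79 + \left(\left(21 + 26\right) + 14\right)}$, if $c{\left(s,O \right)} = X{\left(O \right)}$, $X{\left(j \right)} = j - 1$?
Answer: $- \frac{18338}{9} \approx -2037.6$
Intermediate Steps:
$X{\left(j \right)} = -1 + j$ ($X{\left(j \right)} = j - 1 = -1 + j$)
$c{\left(s,O \right)} = -1 + O$
$c{\left(-3,-12 \right)} 157 + \frac{-16 + t}{-79 + \left(\left(21 + 26\right) + 14\right)} = \left(-1 - 12\right) 157 + \frac{-16 - 46}{-79 + \left(\left(21 + 26\right) + 14\right)} = \left(-13\right) 157 - \frac{62}{-79 + \left(47 + 14\right)} = -2041 - \frac{62}{-79 + 61} = -2041 - \frac{62}{-18} = -2041 - - \frac{31}{9} = -2041 + \frac{31}{9} = - \frac{18338}{9}$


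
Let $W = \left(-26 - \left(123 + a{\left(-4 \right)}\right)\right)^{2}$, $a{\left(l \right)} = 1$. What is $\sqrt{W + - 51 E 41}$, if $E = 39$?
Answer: $243 i \approx 243.0 i$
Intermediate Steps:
$W = 22500$ ($W = \left(-26 - 124\right)^{2} = \left(-150\right)^{2} = 22500$)
$\sqrt{W + - 51 E 41} = \sqrt{22500 + \left(-51\right) 39 \cdot 41} = \sqrt{22500 - 81549} = \sqrt{-59049} = 243 i$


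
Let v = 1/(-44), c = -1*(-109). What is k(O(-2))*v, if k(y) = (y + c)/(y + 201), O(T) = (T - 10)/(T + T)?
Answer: -7/561 ≈ -0.012478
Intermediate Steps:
O(T) = (-10 + T)/(2*T) (O(T) = (-10 + T)/((2*T)) = (-10 + T)*(1/(2*T)) = (-10 + T)/(2*T))
c = 109
k(y) = (109 + y)/(201 + y) (k(y) = (y + 109)/(y + 201) = (109 + y)/(201 + y))
v = -1/44 ≈ -0.022727
k(O(-2))*v = ((109 + (1/2)*(-10 - 2)/(-2))/(201 + (1/2)*(-10 - 2)/(-2)))*(-1/44) = ((109 + (1/2)*(-1/2)*(-12))/(201 + (1/2)*(-1/2)*(-12)))*(-1/44) = ((109 + 3)/(201 + 3))*(-1/44) = (112/204)*(-1/44) = ((1/204)*112)*(-1/44) = (28/51)*(-1/44) = -7/561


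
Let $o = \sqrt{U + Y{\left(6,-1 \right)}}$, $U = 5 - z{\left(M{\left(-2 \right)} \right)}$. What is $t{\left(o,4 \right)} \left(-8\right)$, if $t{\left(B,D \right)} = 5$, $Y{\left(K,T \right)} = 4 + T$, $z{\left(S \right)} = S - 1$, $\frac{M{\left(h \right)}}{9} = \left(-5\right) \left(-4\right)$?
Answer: $-40$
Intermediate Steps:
$M{\left(h \right)} = 180$ ($M{\left(h \right)} = 9 \left(\left(-5\right) \left(-4\right)\right) = 9 \cdot 20 = 180$)
$z{\left(S \right)} = -1 + S$
$U = -174$ ($U = 5 - \left(-1 + 180\right) = 5 - 179 = -174$)
$o = 3 i \sqrt{19}$ ($o = \sqrt{-174 + \left(4 - 1\right)} = \sqrt{-174 + 3} = \sqrt{-171} = 3 i \sqrt{19} \approx 13.077 i$)
$t{\left(o,4 \right)} \left(-8\right) = 5 \left(-8\right) = -40$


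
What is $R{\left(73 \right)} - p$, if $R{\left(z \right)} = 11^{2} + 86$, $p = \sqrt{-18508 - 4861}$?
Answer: $207 - i \sqrt{23369} \approx 207.0 - 152.87 i$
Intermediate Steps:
$p = i \sqrt{23369}$ ($p = \sqrt{-23369} = i \sqrt{23369} \approx 152.87 i$)
$R{\left(z \right)} = 207$ ($R{\left(z \right)} = 121 + 86 = 207$)
$R{\left(73 \right)} - p = 207 - i \sqrt{23369}$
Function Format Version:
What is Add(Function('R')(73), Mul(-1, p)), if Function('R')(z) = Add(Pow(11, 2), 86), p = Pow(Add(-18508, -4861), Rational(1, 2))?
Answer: Add(207, Mul(-1, I, Pow(23369, Rational(1, 2)))) ≈ Add(207.00, Mul(-152.87, I))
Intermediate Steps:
p = Mul(I, Pow(23369, Rational(1, 2))) (p = Pow(-23369, Rational(1, 2)) = Mul(I, Pow(23369, Rational(1, 2))) ≈ Mul(152.87, I))
Function('R')(z) = 207 (Function('R')(z) = Add(121, 86) = 207)
Add(Function('R')(73), Mul(-1, p)) = Add(207, Mul(-1, Mul(I, Pow(23369, Rational(1, 2))))) = Add(207, Mul(-1, I, Pow(23369, Rational(1, 2))))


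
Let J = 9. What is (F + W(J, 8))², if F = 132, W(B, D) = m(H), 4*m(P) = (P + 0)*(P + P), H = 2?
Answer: 17956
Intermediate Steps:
m(P) = P²/2 (m(P) = ((P + 0)*(P + P))/4 = (P*(2*P))/4 = (2*P²)/4 = P²/2)
W(B, D) = 2 (W(B, D) = (½)*2² = (½)*4 = 2)
(F + W(J, 8))² = (132 + 2)² = 134² = 17956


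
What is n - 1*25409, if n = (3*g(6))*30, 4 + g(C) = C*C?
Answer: -22529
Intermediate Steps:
g(C) = -4 + C**2 (g(C) = -4 + C*C = -4 + C**2)
n = 2880 (n = (3*(-4 + 6**2))*30 = (3*(-4 + 36))*30 = (3*32)*30 = 96*30 = 2880)
n - 1*25409 = 2880 - 1*25409 = 2880 - 25409 = -22529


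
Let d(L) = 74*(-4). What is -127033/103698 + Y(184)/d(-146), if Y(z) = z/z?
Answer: -18852733/15347304 ≈ -1.2284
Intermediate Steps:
Y(z) = 1
d(L) = -296
-127033/103698 + Y(184)/d(-146) = -127033/103698 + 1/(-296) = -127033*1/103698 + 1*(-1/296) = -127033/103698 - 1/296 = -18852733/15347304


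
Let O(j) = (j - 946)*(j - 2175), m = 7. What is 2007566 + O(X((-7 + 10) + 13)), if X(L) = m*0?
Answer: 4065116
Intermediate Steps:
X(L) = 0 (X(L) = 7*0 = 0)
O(j) = (-2175 + j)*(-946 + j) (O(j) = (-946 + j)*(-2175 + j) = (-2175 + j)*(-946 + j))
2007566 + O(X((-7 + 10) + 13)) = 2007566 + (2057550 + 0**2 - 3121*0) = 2007566 + (2057550 + 0 + 0) = 2007566 + 2057550 = 4065116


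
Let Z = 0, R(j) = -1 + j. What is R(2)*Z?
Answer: 0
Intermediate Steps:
R(2)*Z = (-1 + 2)*0 = 1*0 = 0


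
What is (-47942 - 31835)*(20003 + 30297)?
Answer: -4012783100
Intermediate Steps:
(-47942 - 31835)*(20003 + 30297) = -79777*50300 = -4012783100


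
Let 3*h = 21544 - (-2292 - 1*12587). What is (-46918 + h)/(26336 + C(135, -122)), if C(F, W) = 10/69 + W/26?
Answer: -31194969/23619313 ≈ -1.3207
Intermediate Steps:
h = 12141 (h = (21544 - (-2292 - 1*12587))/3 = (21544 - (-2292 - 12587))/3 = (21544 - 1*(-14879))/3 = (21544 + 14879)/3 = (⅓)*36423 = 12141)
C(F, W) = 10/69 + W/26 (C(F, W) = 10*(1/69) + W*(1/26) = 10/69 + W/26)
(-46918 + h)/(26336 + C(135, -122)) = (-46918 + 12141)/(26336 + (10/69 + (1/26)*(-122))) = -34777/(26336 + (10/69 - 61/13)) = -34777/(26336 - 4079/897) = -34777/23619313/897 = -34777*897/23619313 = -31194969/23619313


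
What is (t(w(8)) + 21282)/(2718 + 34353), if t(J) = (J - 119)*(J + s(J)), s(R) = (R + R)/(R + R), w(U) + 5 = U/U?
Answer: 7217/12357 ≈ 0.58404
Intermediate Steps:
w(U) = -4 (w(U) = -5 + U/U = -5 + 1 = -4)
s(R) = 1 (s(R) = (2*R)/((2*R)) = (2*R)*(1/(2*R)) = 1)
t(J) = (1 + J)*(-119 + J) (t(J) = (J - 119)*(J + 1) = (-119 + J)*(1 + J) = (1 + J)*(-119 + J))
(t(w(8)) + 21282)/(2718 + 34353) = ((-119 + (-4)² - 118*(-4)) + 21282)/(2718 + 34353) = ((-119 + 16 + 472) + 21282)/37071 = (369 + 21282)*(1/37071) = 21651*(1/37071) = 7217/12357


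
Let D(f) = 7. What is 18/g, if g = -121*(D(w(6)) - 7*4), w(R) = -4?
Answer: 6/847 ≈ 0.0070838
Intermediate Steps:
g = 2541 (g = -121*(7 - 7*4) = -121*(7 - 28) = -121*(-21) = 2541)
18/g = 18/2541 = 18*(1/2541) = 6/847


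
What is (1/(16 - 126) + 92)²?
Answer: 102394161/12100 ≈ 8462.3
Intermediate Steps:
(1/(16 - 126) + 92)² = (1/(-110) + 92)² = (-1/110 + 92)² = (10119/110)² = 102394161/12100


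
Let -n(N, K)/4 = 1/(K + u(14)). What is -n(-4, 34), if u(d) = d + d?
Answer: 2/31 ≈ 0.064516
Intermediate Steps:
u(d) = 2*d
n(N, K) = -4/(28 + K) (n(N, K) = -4/(K + 2*14) = -4/(K + 28) = -4/(28 + K))
-n(-4, 34) = -(-4)/(28 + 34) = -(-4)/62 = -1*(-2/31) = 2/31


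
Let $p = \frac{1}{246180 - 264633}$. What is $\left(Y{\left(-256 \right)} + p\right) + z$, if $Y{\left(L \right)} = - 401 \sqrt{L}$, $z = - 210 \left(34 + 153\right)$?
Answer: $- \frac{724649311}{18453} - 6416 i \approx -39270.0 - 6416.0 i$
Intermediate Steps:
$z = -39270$ ($z = \left(-210\right) 187 = -39270$)
$p = - \frac{1}{18453}$ ($p = \frac{1}{-18453} = - \frac{1}{18453} \approx -5.4192 \cdot 10^{-5}$)
$\left(Y{\left(-256 \right)} + p\right) + z = \left(- 401 \sqrt{-256} - \frac{1}{18453}\right) - 39270 = \left(- 401 \cdot 16 i - \frac{1}{18453}\right) - 39270 = \left(- 6416 i - \frac{1}{18453}\right) - 39270 = \left(- \frac{1}{18453} - 6416 i\right) - 39270 = - \frac{724649311}{18453} - 6416 i$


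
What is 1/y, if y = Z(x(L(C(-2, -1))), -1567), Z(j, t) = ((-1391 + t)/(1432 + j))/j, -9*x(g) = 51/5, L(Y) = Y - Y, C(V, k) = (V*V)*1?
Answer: 21463/39150 ≈ 0.54822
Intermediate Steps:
C(V, k) = V² (C(V, k) = V²*1 = V²)
L(Y) = 0
x(g) = -17/15 (x(g) = -17/(3*5) = -⅑*51/5 = -17/15)
Z(j, t) = (-1391 + t)/(j*(1432 + j)) (Z(j, t) = ((-1391 + t)/(1432 + j))/j = (-1391 + t)/(j*(1432 + j)))
y = 39150/21463 (y = (-1391 - 1567)/((-17/15)*(1432 - 17/15)) = -15/17*(-2958)/21463/15 = -15/17*15/21463*(-2958) = 39150/21463 ≈ 1.8241)
1/y = 1/(39150/21463) = 21463/39150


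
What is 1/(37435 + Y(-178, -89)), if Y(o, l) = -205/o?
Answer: 178/6663635 ≈ 2.6712e-5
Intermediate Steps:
1/(37435 + Y(-178, -89)) = 1/(37435 - 205/(-178)) = 1/(37435 - 205*(-1/178)) = 1/(37435 + 205/178) = 1/(6663635/178) = 178/6663635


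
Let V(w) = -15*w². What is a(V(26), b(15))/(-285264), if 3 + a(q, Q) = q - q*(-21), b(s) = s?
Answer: 3541/4528 ≈ 0.78202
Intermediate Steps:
a(q, Q) = -3 + 22*q (a(q, Q) = -3 + (q - q*(-21)) = -3 + (q - (-21)*q) = -3 + (q + 21*q) = -3 + 22*q)
a(V(26), b(15))/(-285264) = (-3 + 22*(-15*26²))/(-285264) = (-3 + 22*(-15*676))*(-1/285264) = (-3 + 22*(-10140))*(-1/285264) = (-3 - 223080)*(-1/285264) = -223083*(-1/285264) = 3541/4528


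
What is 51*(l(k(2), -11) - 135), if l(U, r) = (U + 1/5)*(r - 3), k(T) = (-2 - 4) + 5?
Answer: -31569/5 ≈ -6313.8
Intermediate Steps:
k(T) = -1 (k(T) = -6 + 5 = -1)
l(U, r) = (-3 + r)*(1/5 + U) (l(U, r) = (U + 1*(1/5))*(-3 + r) = (U + 1/5)*(-3 + r) = (1/5 + U)*(-3 + r) = (-3 + r)*(1/5 + U))
51*(l(k(2), -11) - 135) = 51*((-3/5 - 3*(-1) + (1/5)*(-11) - 1*(-11)) - 135) = 51*((-3/5 + 3 - 11/5 + 11) - 135) = 51*(56/5 - 135) = 51*(-619/5) = -31569/5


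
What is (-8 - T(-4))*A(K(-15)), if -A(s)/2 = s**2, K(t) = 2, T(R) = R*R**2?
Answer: -448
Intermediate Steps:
T(R) = R**3
A(s) = -2*s**2
(-8 - T(-4))*A(K(-15)) = (-8 - 1*(-4)**3)*(-2*2**2) = (-8 - 1*(-64))*(-2*4) = (-8 + 64)*(-8) = 56*(-8) = -448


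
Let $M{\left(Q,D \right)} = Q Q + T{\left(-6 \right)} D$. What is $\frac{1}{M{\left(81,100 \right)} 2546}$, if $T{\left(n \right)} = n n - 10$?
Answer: $\frac{1}{23323906} \approx 4.2874 \cdot 10^{-8}$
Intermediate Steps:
$T{\left(n \right)} = -10 + n^{2}$ ($T{\left(n \right)} = n^{2} - 10 = -10 + n^{2}$)
$M{\left(Q,D \right)} = Q^{2} + 26 D$ ($M{\left(Q,D \right)} = Q Q + \left(-10 + \left(-6\right)^{2}\right) D = Q^{2} + \left(-10 + 36\right) D = Q^{2} + 26 D$)
$\frac{1}{M{\left(81,100 \right)} 2546} = \frac{1}{\left(81^{2} + 26 \cdot 100\right) 2546} = \frac{1}{6561 + 2600} \cdot \frac{1}{2546} = \frac{1}{9161} \cdot \frac{1}{2546} = \frac{1}{23323906}$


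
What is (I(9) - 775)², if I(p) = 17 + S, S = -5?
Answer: 582169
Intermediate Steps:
I(p) = 12 (I(p) = 17 - 5 = 12)
(I(9) - 775)² = (12 - 775)² = (-763)² = 582169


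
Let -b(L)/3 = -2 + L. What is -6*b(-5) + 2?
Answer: -124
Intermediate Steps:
b(L) = 6 - 3*L (b(L) = -3*(-2 + L) = 6 - 3*L)
-6*b(-5) + 2 = -6*(6 - 3*(-5)) + 2 = -6*(6 + 15) + 2 = -6*21 + 2 = -126 + 2 = -124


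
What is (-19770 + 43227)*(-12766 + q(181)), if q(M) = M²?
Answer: 469022715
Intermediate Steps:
(-19770 + 43227)*(-12766 + q(181)) = (-19770 + 43227)*(-12766 + 181²) = 23457*(-12766 + 32761) = 23457*19995 = 469022715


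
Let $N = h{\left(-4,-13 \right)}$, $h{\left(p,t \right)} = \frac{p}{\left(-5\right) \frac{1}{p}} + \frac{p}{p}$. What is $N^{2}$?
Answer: $\frac{121}{25} \approx 4.84$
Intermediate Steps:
$h{\left(p,t \right)} = 1 - \frac{p^{2}}{5}$ ($h{\left(p,t \right)} = p \left(- \frac{p}{5}\right) + 1 = - \frac{p^{2}}{5} + 1 = 1 - \frac{p^{2}}{5}$)
$N = - \frac{11}{5}$ ($N = 1 - \frac{\left(-4\right)^{2}}{5} = 1 - \frac{16}{5} = - \frac{11}{5} \approx -2.2$)
$N^{2} = \left(- \frac{11}{5}\right)^{2} = \frac{121}{25}$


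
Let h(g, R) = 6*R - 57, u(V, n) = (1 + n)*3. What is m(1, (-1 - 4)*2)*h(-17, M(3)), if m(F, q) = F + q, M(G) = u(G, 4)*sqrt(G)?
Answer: 513 - 810*sqrt(3) ≈ -889.96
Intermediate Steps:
u(V, n) = 3 + 3*n
M(G) = 15*sqrt(G) (M(G) = (3 + 3*4)*sqrt(G) = (3 + 12)*sqrt(G) = 15*sqrt(G))
h(g, R) = -57 + 6*R
m(1, (-1 - 4)*2)*h(-17, M(3)) = (1 + (-1 - 4)*2)*(-57 + 6*(15*sqrt(3))) = (1 - 5*2)*(-57 + 90*sqrt(3)) = (1 - 10)*(-57 + 90*sqrt(3)) = -9*(-57 + 90*sqrt(3)) = 513 - 810*sqrt(3)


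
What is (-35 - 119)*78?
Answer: -12012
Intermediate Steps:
(-35 - 119)*78 = -154*78 = -12012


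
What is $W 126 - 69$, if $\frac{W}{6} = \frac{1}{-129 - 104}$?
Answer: $- \frac{16833}{233} \approx -72.245$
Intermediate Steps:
$W = - \frac{6}{233}$ ($W = \frac{6}{-129 - 104} = \frac{6}{-233} = 6 \left(- \frac{1}{233}\right) = - \frac{6}{233} \approx -0.025751$)
$W 126 - 69 = \left(- \frac{6}{233}\right) 126 - 69 = - \frac{756}{233} - 69 = - \frac{16833}{233}$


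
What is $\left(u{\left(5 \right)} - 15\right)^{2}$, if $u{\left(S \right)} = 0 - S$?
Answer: $400$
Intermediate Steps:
$u{\left(S \right)} = - S$
$\left(u{\left(5 \right)} - 15\right)^{2} = \left(\left(-1\right) 5 - 15\right)^{2} = \left(-5 - 15\right)^{2} = \left(-20\right)^{2} = 400$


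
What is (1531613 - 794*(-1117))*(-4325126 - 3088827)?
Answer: -17930726883983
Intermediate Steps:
(1531613 - 794*(-1117))*(-4325126 - 3088827) = (1531613 + 886898)*(-7413953) = 2418511*(-7413953) = -17930726883983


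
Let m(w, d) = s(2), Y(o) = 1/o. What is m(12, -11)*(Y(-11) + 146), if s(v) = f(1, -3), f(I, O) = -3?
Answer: -4815/11 ≈ -437.73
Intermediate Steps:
s(v) = -3
m(w, d) = -3
m(12, -11)*(Y(-11) + 146) = -3*(1/(-11) + 146) = -3*(-1/11 + 146) = -3*1605/11 = -4815/11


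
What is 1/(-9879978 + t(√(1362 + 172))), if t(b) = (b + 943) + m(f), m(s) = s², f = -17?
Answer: -4939373/48794811265491 - √1534/97589622530982 ≈ -1.0123e-7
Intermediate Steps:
t(b) = 1232 + b (t(b) = (b + 943) + (-17)² = (943 + b) + 289 = 1232 + b)
1/(-9879978 + t(√(1362 + 172))) = 1/(-9879978 + (1232 + √(1362 + 172))) = 1/(-9879978 + (1232 + √1534)) = 1/(-9878746 + √1534)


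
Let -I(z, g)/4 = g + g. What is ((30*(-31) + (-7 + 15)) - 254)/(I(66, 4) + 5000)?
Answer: -49/207 ≈ -0.23672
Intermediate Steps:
I(z, g) = -8*g (I(z, g) = -4*(g + g) = -8*g)
((30*(-31) + (-7 + 15)) - 254)/(I(66, 4) + 5000) = ((30*(-31) + (-7 + 15)) - 254)/(-8*4 + 5000) = ((-930 + 8) - 254)/(-32 + 5000) = (-922 - 254)/4968 = -1176*1/4968 = -49/207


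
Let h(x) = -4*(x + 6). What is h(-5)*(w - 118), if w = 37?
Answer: 324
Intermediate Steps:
h(x) = -24 - 4*x (h(x) = -4*(6 + x) = -24 - 4*x)
h(-5)*(w - 118) = (-24 - 4*(-5))*(37 - 118) = (-24 + 20)*(-81) = -4*(-81) = 324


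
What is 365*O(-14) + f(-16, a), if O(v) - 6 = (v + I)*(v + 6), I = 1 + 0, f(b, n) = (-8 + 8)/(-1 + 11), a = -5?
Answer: 40150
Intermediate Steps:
f(b, n) = 0 (f(b, n) = 0/10 = 0*(⅒) = 0)
I = 1
O(v) = 6 + (1 + v)*(6 + v) (O(v) = 6 + (v + 1)*(v + 6) = 6 + (1 + v)*(6 + v))
365*O(-14) + f(-16, a) = 365*(12 + (-14)² + 7*(-14)) + 0 = 365*(12 + 196 - 98) + 0 = 365*110 + 0 = 40150 + 0 = 40150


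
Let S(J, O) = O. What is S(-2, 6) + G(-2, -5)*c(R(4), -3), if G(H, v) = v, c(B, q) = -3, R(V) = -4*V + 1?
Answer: 21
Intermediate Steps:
R(V) = 1 - 4*V
S(-2, 6) + G(-2, -5)*c(R(4), -3) = 6 - 5*(-3) = 6 + 15 = 21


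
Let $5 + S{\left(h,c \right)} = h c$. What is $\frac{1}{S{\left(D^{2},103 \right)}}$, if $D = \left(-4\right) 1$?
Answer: $\frac{1}{1643} \approx 0.00060864$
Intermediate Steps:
$D = -4$
$S{\left(h,c \right)} = -5 + c h$ ($S{\left(h,c \right)} = -5 + h c = -5 + c h$)
$\frac{1}{S{\left(D^{2},103 \right)}} = \frac{1}{-5 + 103 \left(-4\right)^{2}} = \frac{1}{-5 + 103 \cdot 16} = \frac{1}{-5 + 1648} = \frac{1}{1643}$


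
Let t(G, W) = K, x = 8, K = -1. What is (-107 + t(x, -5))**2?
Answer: 11664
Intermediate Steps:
t(G, W) = -1
(-107 + t(x, -5))**2 = (-107 - 1)**2 = (-108)**2 = 11664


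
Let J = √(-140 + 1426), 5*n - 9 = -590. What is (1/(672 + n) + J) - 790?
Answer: -2195405/2779 + √1286 ≈ -754.14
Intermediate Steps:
n = -581/5 (n = 9/5 + (⅕)*(-590) = 9/5 - 118 = -581/5 ≈ -116.20)
J = √1286 ≈ 35.861
(1/(672 + n) + J) - 790 = (1/(672 - 581/5) + √1286) - 790 = (1/(2779/5) + √1286) - 790 = (5/2779 + √1286) - 790 = -2195405/2779 + √1286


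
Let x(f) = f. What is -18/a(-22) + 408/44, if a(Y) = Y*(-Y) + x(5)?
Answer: 49056/5269 ≈ 9.3103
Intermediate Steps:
a(Y) = 5 - Y² (a(Y) = Y*(-Y) + 5 = -Y² + 5 = 5 - Y²)
-18/a(-22) + 408/44 = -18/(5 - 1*(-22)²) + 408/44 = -18/(5 - 1*484) + 408*(1/44) = -18/(5 - 484) + 102/11 = -18/(-479) + 102/11 = -18*(-1/479) + 102/11 = 18/479 + 102/11 = 49056/5269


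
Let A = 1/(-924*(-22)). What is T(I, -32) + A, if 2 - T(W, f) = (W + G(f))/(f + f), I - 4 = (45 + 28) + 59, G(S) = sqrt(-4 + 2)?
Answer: 41927/10164 + I*sqrt(2)/64 ≈ 4.125 + 0.022097*I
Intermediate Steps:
G(S) = I*sqrt(2) (G(S) = sqrt(-2) = I*sqrt(2))
I = 136 (I = 4 + ((45 + 28) + 59) = 4 + (73 + 59) = 4 + 132 = 136)
A = 1/20328 ≈ 4.9193e-5
T(W, f) = 2 - (W + I*sqrt(2))/(2*f) (T(W, f) = 2 - (W + I*sqrt(2))/(f + f) = 2 - (W + I*sqrt(2))/(2*f))
T(I, -32) + A = (1/2)*(-1*136 + 4*(-32) - I*sqrt(2))/(-32) + 1/20328 = (1/2)*(-1/32)*(-136 - 128 - I*sqrt(2)) + 1/20328 = (1/2)*(-1/32)*(-264 - I*sqrt(2)) + 1/20328 = (33/8 + I*sqrt(2)/64) + 1/20328 = 41927/10164 + I*sqrt(2)/64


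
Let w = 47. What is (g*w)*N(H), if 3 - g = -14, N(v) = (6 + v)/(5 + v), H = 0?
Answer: 4794/5 ≈ 958.80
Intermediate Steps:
N(v) = (6 + v)/(5 + v)
g = 17 (g = 3 - 1*(-14) = 3 + 14 = 17)
(g*w)*N(H) = (17*47)*((6 + 0)/(5 + 0)) = 799*(6/5) = 4794/5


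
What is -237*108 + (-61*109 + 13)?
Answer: -32232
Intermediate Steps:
-237*108 + (-61*109 + 13) = -25596 + (-6649 + 13) = -25596 - 6636 = -32232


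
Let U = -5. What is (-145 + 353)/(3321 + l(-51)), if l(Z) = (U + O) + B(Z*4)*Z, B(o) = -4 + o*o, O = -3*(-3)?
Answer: -208/2118887 ≈ -9.8165e-5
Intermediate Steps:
O = 9
B(o) = -4 + o²
l(Z) = 4 + Z*(-4 + 16*Z²) (l(Z) = (-5 + 9) + (-4 + (Z*4)²)*Z = 4 + (-4 + (4*Z)²)*Z = 4 + (-4 + 16*Z²)*Z = 4 + Z*(-4 + 16*Z²))
(-145 + 353)/(3321 + l(-51)) = (-145 + 353)/(3321 + (4 - 4*(-51) + 16*(-51)³)) = 208/(3321 + (4 + 204 + 16*(-132651))) = 208/(3321 + (4 + 204 - 2122416)) = 208/(3321 - 2122208) = 208/(-2118887) = 208*(-1/2118887) = -208/2118887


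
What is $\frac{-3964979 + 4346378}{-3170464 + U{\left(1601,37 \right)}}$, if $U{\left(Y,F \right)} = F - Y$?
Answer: $- \frac{381399}{3172028} \approx -0.12024$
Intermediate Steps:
$\frac{-3964979 + 4346378}{-3170464 + U{\left(1601,37 \right)}} = \frac{-3964979 + 4346378}{-3170464 + \left(37 - 1601\right)} = \frac{381399}{-3170464 + \left(37 - 1601\right)} = \frac{381399}{-3170464 - 1564} = \frac{381399}{-3172028} = 381399 \left(- \frac{1}{3172028}\right) = - \frac{381399}{3172028}$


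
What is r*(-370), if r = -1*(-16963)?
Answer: -6276310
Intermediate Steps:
r = 16963
r*(-370) = 16963*(-370) = -6276310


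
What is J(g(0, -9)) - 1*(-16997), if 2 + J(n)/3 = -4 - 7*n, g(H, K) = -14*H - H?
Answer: 16979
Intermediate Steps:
g(H, K) = -15*H
J(n) = -18 - 21*n (J(n) = -6 + 3*(-4 - 7*n) = -6 + (-12 - 21*n) = -18 - 21*n)
J(g(0, -9)) - 1*(-16997) = (-18 - (-315)*0) - 1*(-16997) = (-18 - 21*0) + 16997 = (-18 + 0) + 16997 = -18 + 16997 = 16979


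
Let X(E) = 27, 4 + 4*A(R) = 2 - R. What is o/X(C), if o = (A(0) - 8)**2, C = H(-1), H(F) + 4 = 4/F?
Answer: 289/108 ≈ 2.6759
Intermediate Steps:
A(R) = -1/2 - R/4 (A(R) = -1 + (2 - R)/4 = -1 + (1/2 - R/4) = -1/2 - R/4)
H(F) = -4 + 4/F
C = -8 (C = -4 + 4/(-1) = -4 + 4*(-1) = -4 - 4 = -8)
o = 289/4 (o = ((-1/2 - 1/4*0) - 8)**2 = ((-1/2 + 0) - 8)**2 = (-1/2 - 8)**2 = (-17/2)**2 = 289/4 ≈ 72.250)
o/X(C) = (289/4)/27 = (289/4)*(1/27) = 289/108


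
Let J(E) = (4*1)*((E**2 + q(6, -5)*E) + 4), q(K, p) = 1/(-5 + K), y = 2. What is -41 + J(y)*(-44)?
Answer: -1801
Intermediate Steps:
J(E) = 16 + 4*E + 4*E**2 (J(E) = (4*1)*((E**2 + E/(-5 + 6)) + 4) = 4*((E**2 + E/1) + 4) = 4*((E**2 + 1*E) + 4) = 4*((E**2 + E) + 4) = 4*((E + E**2) + 4) = 4*(4 + E + E**2) = 16 + 4*E + 4*E**2)
-41 + J(y)*(-44) = -41 + (16 + 4*2 + 4*2**2)*(-44) = -41 + (16 + 8 + 4*4)*(-44) = -41 + (16 + 8 + 16)*(-44) = -41 + 40*(-44) = -41 - 1760 = -1801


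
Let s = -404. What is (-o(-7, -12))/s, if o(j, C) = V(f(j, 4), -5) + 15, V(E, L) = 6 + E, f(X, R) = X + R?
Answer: 9/202 ≈ 0.044554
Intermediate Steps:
f(X, R) = R + X
o(j, C) = 25 + j (o(j, C) = (6 + (4 + j)) + 15 = (10 + j) + 15 = 25 + j)
(-o(-7, -12))/s = -(25 - 7)/(-404) = -1*18*(-1/404) = -18*(-1/404) = 9/202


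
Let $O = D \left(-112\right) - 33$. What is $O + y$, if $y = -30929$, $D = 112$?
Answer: $-43506$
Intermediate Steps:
$O = -12577$ ($O = 112 \left(-112\right) - 33 = -12544 - 33 = -12577$)
$O + y = -12577 - 30929 = -43506$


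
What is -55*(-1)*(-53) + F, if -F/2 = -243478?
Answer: 484041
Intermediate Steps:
F = 486956 (F = -2*(-243478) = 486956)
-55*(-1)*(-53) + F = -55*(-1)*(-53) + 486956 = 55*(-53) + 486956 = -2915 + 486956 = 484041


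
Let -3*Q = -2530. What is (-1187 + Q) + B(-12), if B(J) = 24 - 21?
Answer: -1022/3 ≈ -340.67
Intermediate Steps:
Q = 2530/3 (Q = -⅓*(-2530) = 2530/3 ≈ 843.33)
B(J) = 3
(-1187 + Q) + B(-12) = (-1187 + 2530/3) + 3 = -1031/3 + 3 = -1022/3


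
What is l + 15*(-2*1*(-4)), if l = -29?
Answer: 91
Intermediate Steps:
l + 15*(-2*1*(-4)) = -29 + 15*(-2*1*(-4)) = -29 + 15*(-2*(-4)) = -29 + 15*8 = -29 + 120 = 91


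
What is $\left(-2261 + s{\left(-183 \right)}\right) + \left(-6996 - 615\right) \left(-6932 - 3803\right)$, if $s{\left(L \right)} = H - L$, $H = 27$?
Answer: $81702034$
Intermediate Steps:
$s{\left(L \right)} = 27 - L$
$\left(-2261 + s{\left(-183 \right)}\right) + \left(-6996 - 615\right) \left(-6932 - 3803\right) = \left(-2261 + \left(27 - -183\right)\right) + \left(-6996 - 615\right) \left(-6932 - 3803\right) = \left(-2261 + \left(27 + 183\right)\right) - -81704085 = \left(-2261 + 210\right) + 81704085 = -2051 + 81704085 = 81702034$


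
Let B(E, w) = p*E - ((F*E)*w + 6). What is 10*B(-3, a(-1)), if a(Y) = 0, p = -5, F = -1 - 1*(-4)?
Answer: 90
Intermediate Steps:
F = 3 (F = -1 + 4 = 3)
B(E, w) = -6 - 5*E - 3*E*w (B(E, w) = -5*E - ((3*E)*w + 6) = -5*E - (3*E*w + 6) = -5*E - (6 + 3*E*w) = -5*E + (-6 - 3*E*w) = -6 - 5*E - 3*E*w)
10*B(-3, a(-1)) = 10*(-6 - 5*(-3) - 3*(-3)*0) = 10*(-6 + 15 + 0) = 10*9 = 90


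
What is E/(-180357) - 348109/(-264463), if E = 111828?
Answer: 11069842183/15899251097 ≈ 0.69625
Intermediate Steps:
E/(-180357) - 348109/(-264463) = 111828/(-180357) - 348109/(-264463) = 111828*(-1/180357) - 348109*(-1/264463) = -37276/60119 + 348109/264463 = 11069842183/15899251097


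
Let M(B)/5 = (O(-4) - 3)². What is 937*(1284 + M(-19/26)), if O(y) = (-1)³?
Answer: 1278068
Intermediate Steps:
O(y) = -1
M(B) = 80 (M(B) = 5*(-1 - 3)² = 5*(-4)² = 5*16 = 80)
937*(1284 + M(-19/26)) = 937*(1284 + 80) = 937*1364 = 1278068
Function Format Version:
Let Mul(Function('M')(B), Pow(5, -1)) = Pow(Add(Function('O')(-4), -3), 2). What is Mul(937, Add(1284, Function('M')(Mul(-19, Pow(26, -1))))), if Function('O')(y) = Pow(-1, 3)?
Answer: 1278068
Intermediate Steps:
Function('O')(y) = -1
Function('M')(B) = 80 (Function('M')(B) = Mul(5, Pow(Add(-1, -3), 2)) = Mul(5, Pow(-4, 2)) = Mul(5, 16) = 80)
Mul(937, Add(1284, Function('M')(Mul(-19, Pow(26, -1))))) = Mul(937, Add(1284, 80)) = Mul(937, 1364) = 1278068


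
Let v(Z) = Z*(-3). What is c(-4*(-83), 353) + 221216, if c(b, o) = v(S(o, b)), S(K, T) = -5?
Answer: 221231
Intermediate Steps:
v(Z) = -3*Z
c(b, o) = 15 (c(b, o) = -3*(-5) = 15)
c(-4*(-83), 353) + 221216 = 15 + 221216 = 221231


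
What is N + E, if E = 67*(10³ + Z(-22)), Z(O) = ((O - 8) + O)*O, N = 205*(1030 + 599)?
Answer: 477593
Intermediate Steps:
N = 333945 (N = 205*1629 = 333945)
Z(O) = O*(-8 + 2*O) (Z(O) = ((-8 + O) + O)*O = (-8 + 2*O)*O = O*(-8 + 2*O))
E = 143648 (E = 67*(10³ + 2*(-22)*(-4 - 22)) = 67*(1000 + 2*(-22)*(-26)) = 67*(1000 + 1144) = 67*2144 = 143648)
N + E = 333945 + 143648 = 477593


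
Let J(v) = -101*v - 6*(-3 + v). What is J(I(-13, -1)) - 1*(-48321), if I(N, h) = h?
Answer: 48446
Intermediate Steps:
J(v) = 18 - 107*v (J(v) = -101*v + (18 - 6*v) = 18 - 107*v)
J(I(-13, -1)) - 1*(-48321) = (18 - 107*(-1)) - 1*(-48321) = (18 + 107) + 48321 = 125 + 48321 = 48446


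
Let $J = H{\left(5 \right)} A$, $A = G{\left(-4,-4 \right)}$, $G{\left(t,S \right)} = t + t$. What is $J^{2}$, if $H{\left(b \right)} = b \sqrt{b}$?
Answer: $8000$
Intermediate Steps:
$H{\left(b \right)} = b^{\frac{3}{2}}$
$G{\left(t,S \right)} = 2 t$
$A = -8$ ($A = 2 \left(-4\right) = -8$)
$J = - 40 \sqrt{5}$ ($J = 5^{\frac{3}{2}} \left(-8\right) = 5 \sqrt{5} \left(-8\right) = - 40 \sqrt{5} \approx -89.443$)
$J^{2} = \left(- 40 \sqrt{5}\right)^{2} = 8000$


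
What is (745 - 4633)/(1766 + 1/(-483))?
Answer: -1877904/852977 ≈ -2.2016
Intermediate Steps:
(745 - 4633)/(1766 + 1/(-483)) = -3888/(1766 - 1/483) = -3888/852977/483 = -3888*483/852977 = -1877904/852977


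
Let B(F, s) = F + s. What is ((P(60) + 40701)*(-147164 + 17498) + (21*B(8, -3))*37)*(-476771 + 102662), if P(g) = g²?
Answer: 2149005395218329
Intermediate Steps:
((P(60) + 40701)*(-147164 + 17498) + (21*B(8, -3))*37)*(-476771 + 102662) = ((60² + 40701)*(-147164 + 17498) + (21*(8 - 3))*37)*(-476771 + 102662) = ((3600 + 40701)*(-129666) + (21*5)*37)*(-374109) = (44301*(-129666) + 105*37)*(-374109) = (-5744333466 + 3885)*(-374109) = -5744329581*(-374109) = 2149005395218329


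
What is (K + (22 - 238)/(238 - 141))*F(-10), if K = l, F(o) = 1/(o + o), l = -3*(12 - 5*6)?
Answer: -2511/970 ≈ -2.5887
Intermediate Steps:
l = 54 (l = -3*(12 - 30) = -3*(-18) = 54)
F(o) = 1/(2*o)
K = 54
(K + (22 - 238)/(238 - 141))*F(-10) = (54 + (22 - 238)/(238 - 141))*((1/2)/(-10)) = (54 - 216/97)*((1/2)*(-1/10)) = (54 - 216*1/97)*(-1/20) = (54 - 216/97)*(-1/20) = (5022/97)*(-1/20) = -2511/970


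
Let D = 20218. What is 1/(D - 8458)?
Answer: 1/11760 ≈ 8.5034e-5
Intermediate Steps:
1/(D - 8458) = 1/(20218 - 8458) = 1/11760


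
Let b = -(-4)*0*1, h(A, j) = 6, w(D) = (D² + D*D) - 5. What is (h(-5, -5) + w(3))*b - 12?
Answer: -12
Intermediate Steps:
w(D) = -5 + 2*D² (w(D) = (D² + D²) - 5 = 2*D² - 5 = -5 + 2*D²)
b = 0 (b = -2*0*1 = 0*1 = 0)
(h(-5, -5) + w(3))*b - 12 = (6 + (-5 + 2*3²))*0 - 12 = (6 + (-5 + 2*9))*0 - 12 = (6 + (-5 + 18))*0 - 12 = (6 + 13)*0 - 12 = 19*0 - 12 = 0 - 12 = -12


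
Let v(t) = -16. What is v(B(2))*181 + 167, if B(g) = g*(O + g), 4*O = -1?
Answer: -2729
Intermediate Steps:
O = -¼ (O = (¼)*(-1) = -¼ ≈ -0.25000)
B(g) = g*(-¼ + g)
v(B(2))*181 + 167 = -16*181 + 167 = -2896 + 167 = -2729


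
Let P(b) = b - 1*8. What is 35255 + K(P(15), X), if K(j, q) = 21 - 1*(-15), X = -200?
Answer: 35291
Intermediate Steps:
P(b) = -8 + b (P(b) = b - 8 = -8 + b)
K(j, q) = 36 (K(j, q) = 21 + 15 = 36)
35255 + K(P(15), X) = 35255 + 36 = 35291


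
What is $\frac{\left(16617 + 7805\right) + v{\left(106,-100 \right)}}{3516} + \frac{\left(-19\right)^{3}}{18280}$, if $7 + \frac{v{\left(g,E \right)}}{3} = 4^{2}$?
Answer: $\frac{105702869}{16068120} \approx 6.5784$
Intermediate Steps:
$v{\left(g,E \right)} = 27$ ($v{\left(g,E \right)} = -21 + 3 \cdot 4^{2} = -21 + 3 \cdot 16 = -21 + 48 = 27$)
$\frac{\left(16617 + 7805\right) + v{\left(106,-100 \right)}}{3516} + \frac{\left(-19\right)^{3}}{18280} = \frac{\left(16617 + 7805\right) + 27}{3516} + \frac{\left(-19\right)^{3}}{18280} = \left(24422 + 27\right) \frac{1}{3516} - \frac{6859}{18280} = 24449 \cdot \frac{1}{3516} - \frac{6859}{18280} = \frac{24449}{3516} - \frac{6859}{18280} = \frac{105702869}{16068120}$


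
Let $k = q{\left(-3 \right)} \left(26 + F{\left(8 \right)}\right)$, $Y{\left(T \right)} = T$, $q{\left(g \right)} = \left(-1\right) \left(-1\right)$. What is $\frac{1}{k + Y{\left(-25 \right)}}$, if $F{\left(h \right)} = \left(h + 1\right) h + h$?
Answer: $\frac{1}{81} \approx 0.012346$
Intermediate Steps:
$q{\left(g \right)} = 1$
$F{\left(h \right)} = h + h \left(1 + h\right)$ ($F{\left(h \right)} = \left(1 + h\right) h + h = h \left(1 + h\right) + h = h + h \left(1 + h\right)$)
$k = 106$ ($k = 1 \left(26 + 8 \left(2 + 8\right)\right) = 1 \left(26 + 8 \cdot 10\right) = 1 \left(26 + 80\right) = 1 \cdot 106 = 106$)
$\frac{1}{k + Y{\left(-25 \right)}} = \frac{1}{106 - 25} = \frac{1}{81}$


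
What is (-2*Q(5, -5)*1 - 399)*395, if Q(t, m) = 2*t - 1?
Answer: -164715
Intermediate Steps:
Q(t, m) = -1 + 2*t
(-2*Q(5, -5)*1 - 399)*395 = (-2*(-1 + 2*5)*1 - 399)*395 = (-2*(-1 + 10)*1 - 399)*395 = (-2*9*1 - 399)*395 = (-18*1 - 399)*395 = (-18 - 399)*395 = -417*395 = -164715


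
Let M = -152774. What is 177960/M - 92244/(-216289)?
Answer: -12199152792/16521667843 ≈ -0.73837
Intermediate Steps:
177960/M - 92244/(-216289) = 177960/(-152774) - 92244/(-216289) = 177960*(-1/152774) - 92244*(-1/216289) = -88980/76387 + 92244/216289 = -12199152792/16521667843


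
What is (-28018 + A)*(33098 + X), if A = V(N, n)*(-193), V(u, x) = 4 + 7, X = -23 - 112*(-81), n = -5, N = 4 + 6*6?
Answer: -1270352727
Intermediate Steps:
N = 40 (N = 4 + 36 = 40)
X = 9049 (X = -23 + 9072 = 9049)
V(u, x) = 11
A = -2123 (A = 11*(-193) = -2123)
(-28018 + A)*(33098 + X) = (-28018 - 2123)*(33098 + 9049) = -30141*42147 = -1270352727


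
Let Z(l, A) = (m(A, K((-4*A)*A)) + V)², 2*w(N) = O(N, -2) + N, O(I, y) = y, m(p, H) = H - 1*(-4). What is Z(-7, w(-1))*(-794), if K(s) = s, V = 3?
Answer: -3176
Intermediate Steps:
m(p, H) = 4 + H (m(p, H) = H + 4 = 4 + H)
w(N) = -1 + N/2 (w(N) = (-2 + N)/2 = -1 + N/2)
Z(l, A) = (7 - 4*A²)² (Z(l, A) = ((4 + (-4*A)*A) + 3)² = ((4 - 4*A²) + 3)² = (7 - 4*A²)²)
Z(-7, w(-1))*(-794) = (-7 + 4*(-1 + (½)*(-1))²)²*(-794) = (-7 + 4*(-1 - ½)²)²*(-794) = (-7 + 4*(-3/2)²)²*(-794) = (-7 + 4*(9/4))²*(-794) = (-7 + 9)²*(-794) = 2²*(-794) = 4*(-794) = -3176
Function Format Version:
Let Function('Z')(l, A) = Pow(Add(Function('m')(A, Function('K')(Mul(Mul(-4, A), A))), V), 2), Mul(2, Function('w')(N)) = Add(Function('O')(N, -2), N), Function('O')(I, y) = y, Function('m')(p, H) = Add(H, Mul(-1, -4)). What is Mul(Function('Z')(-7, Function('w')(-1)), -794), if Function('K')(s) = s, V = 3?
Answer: -3176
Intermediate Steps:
Function('m')(p, H) = Add(4, H) (Function('m')(p, H) = Add(H, 4) = Add(4, H))
Function('w')(N) = Add(-1, Mul(Rational(1, 2), N)) (Function('w')(N) = Mul(Rational(1, 2), Add(-2, N)) = Add(-1, Mul(Rational(1, 2), N)))
Function('Z')(l, A) = Pow(Add(7, Mul(-4, Pow(A, 2))), 2) (Function('Z')(l, A) = Pow(Add(Add(4, Mul(Mul(-4, A), A)), 3), 2) = Pow(Add(Add(4, Mul(-4, Pow(A, 2))), 3), 2) = Pow(Add(7, Mul(-4, Pow(A, 2))), 2))
Mul(Function('Z')(-7, Function('w')(-1)), -794) = Mul(Pow(Add(-7, Mul(4, Pow(Add(-1, Mul(Rational(1, 2), -1)), 2))), 2), -794) = Mul(Pow(Add(-7, Mul(4, Pow(Add(-1, Rational(-1, 2)), 2))), 2), -794) = Mul(Pow(Add(-7, Mul(4, Pow(Rational(-3, 2), 2))), 2), -794) = Mul(Pow(Add(-7, Mul(4, Rational(9, 4))), 2), -794) = Mul(Pow(Add(-7, 9), 2), -794) = Mul(Pow(2, 2), -794) = Mul(4, -794) = -3176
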